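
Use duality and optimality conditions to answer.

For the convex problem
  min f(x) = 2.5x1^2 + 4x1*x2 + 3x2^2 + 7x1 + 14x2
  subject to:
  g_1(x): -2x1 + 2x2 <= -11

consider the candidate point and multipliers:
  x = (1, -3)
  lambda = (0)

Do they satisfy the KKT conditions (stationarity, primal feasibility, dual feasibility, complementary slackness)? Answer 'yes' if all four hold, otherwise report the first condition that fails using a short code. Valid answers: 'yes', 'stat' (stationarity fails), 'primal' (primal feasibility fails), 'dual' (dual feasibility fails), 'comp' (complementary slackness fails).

Gradient of f: grad f(x) = Q x + c = (0, 0)
Constraint values g_i(x) = a_i^T x - b_i:
  g_1((1, -3)) = 3
Stationarity residual: grad f(x) + sum_i lambda_i a_i = (0, 0)
  -> stationarity OK
Primal feasibility (all g_i <= 0): FAILS
Dual feasibility (all lambda_i >= 0): OK
Complementary slackness (lambda_i * g_i(x) = 0 for all i): OK

Verdict: the first failing condition is primal_feasibility -> primal.

primal


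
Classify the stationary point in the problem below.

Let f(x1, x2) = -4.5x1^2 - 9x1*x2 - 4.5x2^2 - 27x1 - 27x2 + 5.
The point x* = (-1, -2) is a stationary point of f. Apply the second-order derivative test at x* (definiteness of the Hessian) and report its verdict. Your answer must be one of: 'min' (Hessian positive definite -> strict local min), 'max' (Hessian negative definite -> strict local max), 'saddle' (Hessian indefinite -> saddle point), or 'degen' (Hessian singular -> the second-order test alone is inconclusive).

Compute the Hessian H = grad^2 f:
  H = [[-9, -9], [-9, -9]]
Verify stationarity: grad f(x*) = H x* + g = (0, 0).
Eigenvalues of H: -18, 0.
H has a zero eigenvalue (singular; negative semidefinite but not definite), so H is neither positive definite, negative definite, nor indefinite. The second-order test alone is inconclusive -> degen.
(Indeed, f is constant along the null direction of H through x*, so x* is not a strict local extremum.)

degen


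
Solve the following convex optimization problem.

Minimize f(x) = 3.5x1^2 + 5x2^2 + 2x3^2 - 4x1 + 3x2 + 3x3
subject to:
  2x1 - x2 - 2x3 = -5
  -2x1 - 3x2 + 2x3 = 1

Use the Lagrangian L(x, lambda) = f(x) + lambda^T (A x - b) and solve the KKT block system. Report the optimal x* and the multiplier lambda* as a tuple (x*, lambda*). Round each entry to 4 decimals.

Form the Lagrangian:
  L(x, lambda) = (1/2) x^T Q x + c^T x + lambda^T (A x - b)
Stationarity (grad_x L = 0): Q x + c + A^T lambda = 0.
Primal feasibility: A x = b.

This gives the KKT block system:
  [ Q   A^T ] [ x     ]   [-c ]
  [ A    0  ] [ lambda ] = [ b ]

Solving the linear system:
  x*      = (-0.6364, 1, 1.3636)
  lambda* = (6.4205, 2.1932)
  f(x*)   = 19.7727

x* = (-0.6364, 1, 1.3636), lambda* = (6.4205, 2.1932)


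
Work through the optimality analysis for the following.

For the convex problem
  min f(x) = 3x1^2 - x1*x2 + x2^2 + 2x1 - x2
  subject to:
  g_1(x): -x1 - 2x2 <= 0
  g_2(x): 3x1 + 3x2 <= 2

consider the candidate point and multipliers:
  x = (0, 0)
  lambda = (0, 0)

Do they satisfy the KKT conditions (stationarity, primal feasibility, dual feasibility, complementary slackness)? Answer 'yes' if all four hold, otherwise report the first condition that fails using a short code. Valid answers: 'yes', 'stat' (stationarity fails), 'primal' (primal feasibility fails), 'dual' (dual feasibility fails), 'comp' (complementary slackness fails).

Gradient of f: grad f(x) = Q x + c = (2, -1)
Constraint values g_i(x) = a_i^T x - b_i:
  g_1((0, 0)) = 0
  g_2((0, 0)) = -2
Stationarity residual: grad f(x) + sum_i lambda_i a_i = (2, -1)
  -> stationarity FAILS
Primal feasibility (all g_i <= 0): OK
Dual feasibility (all lambda_i >= 0): OK
Complementary slackness (lambda_i * g_i(x) = 0 for all i): OK

Verdict: the first failing condition is stationarity -> stat.

stat


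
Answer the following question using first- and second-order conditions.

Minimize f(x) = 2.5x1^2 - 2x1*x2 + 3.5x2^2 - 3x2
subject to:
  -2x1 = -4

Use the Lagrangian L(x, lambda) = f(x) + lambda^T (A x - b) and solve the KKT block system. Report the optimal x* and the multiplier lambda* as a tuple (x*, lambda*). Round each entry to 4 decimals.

Form the Lagrangian:
  L(x, lambda) = (1/2) x^T Q x + c^T x + lambda^T (A x - b)
Stationarity (grad_x L = 0): Q x + c + A^T lambda = 0.
Primal feasibility: A x = b.

This gives the KKT block system:
  [ Q   A^T ] [ x     ]   [-c ]
  [ A    0  ] [ lambda ] = [ b ]

Solving the linear system:
  x*      = (2, 1)
  lambda* = (4)
  f(x*)   = 6.5

x* = (2, 1), lambda* = (4)


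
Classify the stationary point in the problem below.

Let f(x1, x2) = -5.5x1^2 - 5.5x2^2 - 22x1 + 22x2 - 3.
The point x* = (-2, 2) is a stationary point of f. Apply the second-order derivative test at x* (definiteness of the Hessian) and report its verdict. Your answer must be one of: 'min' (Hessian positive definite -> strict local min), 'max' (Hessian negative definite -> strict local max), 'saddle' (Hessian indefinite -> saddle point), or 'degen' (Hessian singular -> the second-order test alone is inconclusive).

Compute the Hessian H = grad^2 f:
  H = [[-11, 0], [0, -11]]
Verify stationarity: grad f(x*) = H x* + g = (0, 0).
Eigenvalues of H: -11, -11.
Both eigenvalues < 0, so H is negative definite -> x* is a strict local max.

max


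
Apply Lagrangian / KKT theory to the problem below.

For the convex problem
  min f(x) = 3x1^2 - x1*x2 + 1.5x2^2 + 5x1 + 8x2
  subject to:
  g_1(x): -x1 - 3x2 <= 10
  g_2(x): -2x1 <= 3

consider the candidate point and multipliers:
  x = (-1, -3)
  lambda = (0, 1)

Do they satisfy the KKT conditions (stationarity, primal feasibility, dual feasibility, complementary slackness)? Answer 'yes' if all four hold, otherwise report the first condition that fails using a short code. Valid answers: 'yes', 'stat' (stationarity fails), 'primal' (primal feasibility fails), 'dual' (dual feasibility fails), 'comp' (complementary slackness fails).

Gradient of f: grad f(x) = Q x + c = (2, 0)
Constraint values g_i(x) = a_i^T x - b_i:
  g_1((-1, -3)) = 0
  g_2((-1, -3)) = -1
Stationarity residual: grad f(x) + sum_i lambda_i a_i = (0, 0)
  -> stationarity OK
Primal feasibility (all g_i <= 0): OK
Dual feasibility (all lambda_i >= 0): OK
Complementary slackness (lambda_i * g_i(x) = 0 for all i): FAILS

Verdict: the first failing condition is complementary_slackness -> comp.

comp


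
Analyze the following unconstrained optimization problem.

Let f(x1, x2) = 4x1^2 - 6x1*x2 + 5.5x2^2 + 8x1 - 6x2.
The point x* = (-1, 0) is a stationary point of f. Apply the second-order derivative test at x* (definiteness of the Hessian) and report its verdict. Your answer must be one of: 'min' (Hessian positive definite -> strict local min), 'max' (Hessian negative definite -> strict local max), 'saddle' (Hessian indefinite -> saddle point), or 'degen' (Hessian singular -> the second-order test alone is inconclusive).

Compute the Hessian H = grad^2 f:
  H = [[8, -6], [-6, 11]]
Verify stationarity: grad f(x*) = H x* + g = (0, 0).
Eigenvalues of H: 3.3153, 15.6847.
Both eigenvalues > 0, so H is positive definite -> x* is a strict local min.

min


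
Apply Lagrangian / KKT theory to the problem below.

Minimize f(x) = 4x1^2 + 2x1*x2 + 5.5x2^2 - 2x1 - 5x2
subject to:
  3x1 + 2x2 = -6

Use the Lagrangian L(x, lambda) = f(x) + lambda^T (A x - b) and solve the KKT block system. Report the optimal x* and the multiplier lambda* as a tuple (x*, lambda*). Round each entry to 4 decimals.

Form the Lagrangian:
  L(x, lambda) = (1/2) x^T Q x + c^T x + lambda^T (A x - b)
Stationarity (grad_x L = 0): Q x + c + A^T lambda = 0.
Primal feasibility: A x = b.

This gives the KKT block system:
  [ Q   A^T ] [ x     ]   [-c ]
  [ A    0  ] [ lambda ] = [ b ]

Solving the linear system:
  x*      = (-1.8318, -0.2523)
  lambda* = (5.7196)
  f(x*)   = 19.6215

x* = (-1.8318, -0.2523), lambda* = (5.7196)


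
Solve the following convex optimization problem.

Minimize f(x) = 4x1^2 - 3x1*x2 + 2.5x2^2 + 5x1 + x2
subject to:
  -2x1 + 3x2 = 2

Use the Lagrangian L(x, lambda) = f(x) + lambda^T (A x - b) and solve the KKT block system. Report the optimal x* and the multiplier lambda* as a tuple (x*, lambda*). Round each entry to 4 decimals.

Form the Lagrangian:
  L(x, lambda) = (1/2) x^T Q x + c^T x + lambda^T (A x - b)
Stationarity (grad_x L = 0): Q x + c + A^T lambda = 0.
Primal feasibility: A x = b.

This gives the KKT block system:
  [ Q   A^T ] [ x     ]   [-c ]
  [ A    0  ] [ lambda ] = [ b ]

Solving the linear system:
  x*      = (-0.9464, 0.0357)
  lambda* = (-1.3393)
  f(x*)   = -1.0089

x* = (-0.9464, 0.0357), lambda* = (-1.3393)


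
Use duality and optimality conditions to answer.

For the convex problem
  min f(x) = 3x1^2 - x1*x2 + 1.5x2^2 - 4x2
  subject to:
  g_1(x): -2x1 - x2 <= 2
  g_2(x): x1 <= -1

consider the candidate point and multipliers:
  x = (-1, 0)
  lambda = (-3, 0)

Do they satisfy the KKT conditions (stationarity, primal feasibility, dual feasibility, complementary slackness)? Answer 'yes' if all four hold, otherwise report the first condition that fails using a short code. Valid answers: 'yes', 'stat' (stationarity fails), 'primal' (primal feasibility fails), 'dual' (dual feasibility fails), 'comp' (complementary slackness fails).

Gradient of f: grad f(x) = Q x + c = (-6, -3)
Constraint values g_i(x) = a_i^T x - b_i:
  g_1((-1, 0)) = 0
  g_2((-1, 0)) = 0
Stationarity residual: grad f(x) + sum_i lambda_i a_i = (0, 0)
  -> stationarity OK
Primal feasibility (all g_i <= 0): OK
Dual feasibility (all lambda_i >= 0): FAILS
Complementary slackness (lambda_i * g_i(x) = 0 for all i): OK

Verdict: the first failing condition is dual_feasibility -> dual.

dual


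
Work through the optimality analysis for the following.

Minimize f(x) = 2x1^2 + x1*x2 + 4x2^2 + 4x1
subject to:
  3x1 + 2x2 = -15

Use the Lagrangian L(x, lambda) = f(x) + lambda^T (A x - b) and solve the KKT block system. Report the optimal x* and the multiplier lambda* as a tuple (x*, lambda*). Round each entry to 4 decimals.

Form the Lagrangian:
  L(x, lambda) = (1/2) x^T Q x + c^T x + lambda^T (A x - b)
Stationarity (grad_x L = 0): Q x + c + A^T lambda = 0.
Primal feasibility: A x = b.

This gives the KKT block system:
  [ Q   A^T ] [ x     ]   [-c ]
  [ A    0  ] [ lambda ] = [ b ]

Solving the linear system:
  x*      = (-4.5526, -0.6711)
  lambda* = (4.9605)
  f(x*)   = 28.0987

x* = (-4.5526, -0.6711), lambda* = (4.9605)


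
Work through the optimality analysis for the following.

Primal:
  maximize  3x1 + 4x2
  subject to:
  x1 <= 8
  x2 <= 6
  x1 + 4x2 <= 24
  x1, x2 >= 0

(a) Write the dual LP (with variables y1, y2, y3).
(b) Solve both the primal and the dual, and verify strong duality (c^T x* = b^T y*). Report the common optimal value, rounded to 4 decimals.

The standard primal-dual pair for 'max c^T x s.t. A x <= b, x >= 0' is:
  Dual:  min b^T y  s.t.  A^T y >= c,  y >= 0.

So the dual LP is:
  minimize  8y1 + 6y2 + 24y3
  subject to:
    y1 + y3 >= 3
    y2 + 4y3 >= 4
    y1, y2, y3 >= 0

Solving the primal: x* = (8, 4).
  primal value c^T x* = 40.
Solving the dual: y* = (2, 0, 1).
  dual value b^T y* = 40.
Strong duality: c^T x* = b^T y*. Confirmed.

40


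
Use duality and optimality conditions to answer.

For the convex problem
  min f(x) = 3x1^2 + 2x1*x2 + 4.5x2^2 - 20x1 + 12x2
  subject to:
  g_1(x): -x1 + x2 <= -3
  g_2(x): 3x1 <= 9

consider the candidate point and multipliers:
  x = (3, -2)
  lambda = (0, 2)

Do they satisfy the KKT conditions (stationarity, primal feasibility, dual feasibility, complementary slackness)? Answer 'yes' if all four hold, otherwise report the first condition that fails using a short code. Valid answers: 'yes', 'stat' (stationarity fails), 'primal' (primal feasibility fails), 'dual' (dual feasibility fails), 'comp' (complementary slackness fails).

Gradient of f: grad f(x) = Q x + c = (-6, 0)
Constraint values g_i(x) = a_i^T x - b_i:
  g_1((3, -2)) = -2
  g_2((3, -2)) = 0
Stationarity residual: grad f(x) + sum_i lambda_i a_i = (0, 0)
  -> stationarity OK
Primal feasibility (all g_i <= 0): OK
Dual feasibility (all lambda_i >= 0): OK
Complementary slackness (lambda_i * g_i(x) = 0 for all i): OK

Verdict: yes, KKT holds.

yes


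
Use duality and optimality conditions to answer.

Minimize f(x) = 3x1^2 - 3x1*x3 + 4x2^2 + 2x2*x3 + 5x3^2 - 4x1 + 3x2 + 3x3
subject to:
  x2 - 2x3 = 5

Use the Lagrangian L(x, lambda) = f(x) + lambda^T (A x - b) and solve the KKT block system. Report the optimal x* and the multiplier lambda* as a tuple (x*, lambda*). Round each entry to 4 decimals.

Form the Lagrangian:
  L(x, lambda) = (1/2) x^T Q x + c^T x + lambda^T (A x - b)
Stationarity (grad_x L = 0): Q x + c + A^T lambda = 0.
Primal feasibility: A x = b.

This gives the KKT block system:
  [ Q   A^T ] [ x     ]   [-c ]
  [ A    0  ] [ lambda ] = [ b ]

Solving the linear system:
  x*      = (-0.3333, 1, -2)
  lambda* = (-7)
  f(x*)   = 16.6667

x* = (-0.3333, 1, -2), lambda* = (-7)


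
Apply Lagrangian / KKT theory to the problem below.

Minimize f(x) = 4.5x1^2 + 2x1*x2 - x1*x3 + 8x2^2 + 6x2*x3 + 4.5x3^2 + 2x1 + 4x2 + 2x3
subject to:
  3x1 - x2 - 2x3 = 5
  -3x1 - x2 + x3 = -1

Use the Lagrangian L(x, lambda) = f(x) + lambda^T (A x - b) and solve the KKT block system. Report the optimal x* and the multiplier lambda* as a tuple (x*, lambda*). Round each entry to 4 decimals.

Form the Lagrangian:
  L(x, lambda) = (1/2) x^T Q x + c^T x + lambda^T (A x - b)
Stationarity (grad_x L = 0): Q x + c + A^T lambda = 0.
Primal feasibility: A x = b.

This gives the KKT block system:
  [ Q   A^T ] [ x     ]   [-c ]
  [ A    0  ] [ lambda ] = [ b ]

Solving the linear system:
  x*      = (0.6207, -1.6207, -0.7586)
  lambda* = (-13.4713, -11.7701)
  f(x*)   = 24.4138

x* = (0.6207, -1.6207, -0.7586), lambda* = (-13.4713, -11.7701)


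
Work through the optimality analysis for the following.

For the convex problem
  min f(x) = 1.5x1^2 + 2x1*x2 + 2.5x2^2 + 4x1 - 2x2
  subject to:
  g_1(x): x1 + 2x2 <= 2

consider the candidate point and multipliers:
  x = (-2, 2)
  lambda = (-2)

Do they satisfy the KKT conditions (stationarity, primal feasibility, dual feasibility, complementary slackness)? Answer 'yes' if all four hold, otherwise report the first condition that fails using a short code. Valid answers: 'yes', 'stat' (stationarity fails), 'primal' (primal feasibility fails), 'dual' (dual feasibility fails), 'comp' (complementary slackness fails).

Gradient of f: grad f(x) = Q x + c = (2, 4)
Constraint values g_i(x) = a_i^T x - b_i:
  g_1((-2, 2)) = 0
Stationarity residual: grad f(x) + sum_i lambda_i a_i = (0, 0)
  -> stationarity OK
Primal feasibility (all g_i <= 0): OK
Dual feasibility (all lambda_i >= 0): FAILS
Complementary slackness (lambda_i * g_i(x) = 0 for all i): OK

Verdict: the first failing condition is dual_feasibility -> dual.

dual


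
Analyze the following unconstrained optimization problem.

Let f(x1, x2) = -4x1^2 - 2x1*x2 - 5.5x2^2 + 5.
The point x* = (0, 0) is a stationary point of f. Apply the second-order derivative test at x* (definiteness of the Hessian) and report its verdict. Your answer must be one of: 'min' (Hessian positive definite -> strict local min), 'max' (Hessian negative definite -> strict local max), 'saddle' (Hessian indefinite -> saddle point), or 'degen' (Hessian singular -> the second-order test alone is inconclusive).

Compute the Hessian H = grad^2 f:
  H = [[-8, -2], [-2, -11]]
Verify stationarity: grad f(x*) = H x* + g = (0, 0).
Eigenvalues of H: -12, -7.
Both eigenvalues < 0, so H is negative definite -> x* is a strict local max.

max


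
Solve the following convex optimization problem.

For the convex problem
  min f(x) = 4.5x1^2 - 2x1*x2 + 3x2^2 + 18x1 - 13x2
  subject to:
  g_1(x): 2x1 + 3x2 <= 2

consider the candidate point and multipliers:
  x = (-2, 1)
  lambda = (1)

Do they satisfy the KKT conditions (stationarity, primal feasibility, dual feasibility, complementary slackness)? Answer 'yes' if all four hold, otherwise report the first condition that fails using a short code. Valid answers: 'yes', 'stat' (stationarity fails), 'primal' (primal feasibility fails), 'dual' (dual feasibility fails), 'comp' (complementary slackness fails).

Gradient of f: grad f(x) = Q x + c = (-2, -3)
Constraint values g_i(x) = a_i^T x - b_i:
  g_1((-2, 1)) = -3
Stationarity residual: grad f(x) + sum_i lambda_i a_i = (0, 0)
  -> stationarity OK
Primal feasibility (all g_i <= 0): OK
Dual feasibility (all lambda_i >= 0): OK
Complementary slackness (lambda_i * g_i(x) = 0 for all i): FAILS

Verdict: the first failing condition is complementary_slackness -> comp.

comp


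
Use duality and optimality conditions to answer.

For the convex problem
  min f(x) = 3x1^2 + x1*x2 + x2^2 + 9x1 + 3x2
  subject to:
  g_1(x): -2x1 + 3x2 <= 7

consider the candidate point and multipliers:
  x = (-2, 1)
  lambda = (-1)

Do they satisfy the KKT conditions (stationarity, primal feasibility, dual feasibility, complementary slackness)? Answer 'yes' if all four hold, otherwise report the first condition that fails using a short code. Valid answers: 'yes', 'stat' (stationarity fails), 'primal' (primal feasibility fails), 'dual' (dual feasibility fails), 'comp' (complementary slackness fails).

Gradient of f: grad f(x) = Q x + c = (-2, 3)
Constraint values g_i(x) = a_i^T x - b_i:
  g_1((-2, 1)) = 0
Stationarity residual: grad f(x) + sum_i lambda_i a_i = (0, 0)
  -> stationarity OK
Primal feasibility (all g_i <= 0): OK
Dual feasibility (all lambda_i >= 0): FAILS
Complementary slackness (lambda_i * g_i(x) = 0 for all i): OK

Verdict: the first failing condition is dual_feasibility -> dual.

dual


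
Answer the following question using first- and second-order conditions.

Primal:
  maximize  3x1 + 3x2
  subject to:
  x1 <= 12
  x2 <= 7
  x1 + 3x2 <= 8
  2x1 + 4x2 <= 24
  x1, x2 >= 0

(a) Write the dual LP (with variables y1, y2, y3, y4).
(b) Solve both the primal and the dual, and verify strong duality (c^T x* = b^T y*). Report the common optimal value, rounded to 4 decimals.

The standard primal-dual pair for 'max c^T x s.t. A x <= b, x >= 0' is:
  Dual:  min b^T y  s.t.  A^T y >= c,  y >= 0.

So the dual LP is:
  minimize  12y1 + 7y2 + 8y3 + 24y4
  subject to:
    y1 + y3 + 2y4 >= 3
    y2 + 3y3 + 4y4 >= 3
    y1, y2, y3, y4 >= 0

Solving the primal: x* = (8, 0).
  primal value c^T x* = 24.
Solving the dual: y* = (0, 0, 3, 0).
  dual value b^T y* = 24.
Strong duality: c^T x* = b^T y*. Confirmed.

24


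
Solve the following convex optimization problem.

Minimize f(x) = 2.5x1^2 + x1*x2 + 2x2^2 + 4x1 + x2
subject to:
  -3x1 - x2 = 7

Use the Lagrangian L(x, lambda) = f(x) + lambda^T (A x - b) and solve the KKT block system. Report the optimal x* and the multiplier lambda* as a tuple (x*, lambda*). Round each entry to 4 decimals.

Form the Lagrangian:
  L(x, lambda) = (1/2) x^T Q x + c^T x + lambda^T (A x - b)
Stationarity (grad_x L = 0): Q x + c + A^T lambda = 0.
Primal feasibility: A x = b.

This gives the KKT block system:
  [ Q   A^T ] [ x     ]   [-c ]
  [ A    0  ] [ lambda ] = [ b ]

Solving the linear system:
  x*      = (-2.2286, -0.3143)
  lambda* = (-2.4857)
  f(x*)   = 4.0857

x* = (-2.2286, -0.3143), lambda* = (-2.4857)


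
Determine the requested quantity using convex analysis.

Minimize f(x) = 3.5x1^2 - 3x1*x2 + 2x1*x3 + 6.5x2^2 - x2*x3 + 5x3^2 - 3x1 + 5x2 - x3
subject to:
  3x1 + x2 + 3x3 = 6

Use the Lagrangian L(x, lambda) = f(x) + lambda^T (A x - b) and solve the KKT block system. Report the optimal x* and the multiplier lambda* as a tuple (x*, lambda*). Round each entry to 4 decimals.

Form the Lagrangian:
  L(x, lambda) = (1/2) x^T Q x + c^T x + lambda^T (A x - b)
Stationarity (grad_x L = 0): Q x + c + A^T lambda = 0.
Primal feasibility: A x = b.

This gives the KKT block system:
  [ Q   A^T ] [ x     ]   [-c ]
  [ A    0  ] [ lambda ] = [ b ]

Solving the linear system:
  x*      = (1.3762, 0.1635, 0.5693)
  lambda* = (-2.4272)
  f(x*)   = 5.3414

x* = (1.3762, 0.1635, 0.5693), lambda* = (-2.4272)


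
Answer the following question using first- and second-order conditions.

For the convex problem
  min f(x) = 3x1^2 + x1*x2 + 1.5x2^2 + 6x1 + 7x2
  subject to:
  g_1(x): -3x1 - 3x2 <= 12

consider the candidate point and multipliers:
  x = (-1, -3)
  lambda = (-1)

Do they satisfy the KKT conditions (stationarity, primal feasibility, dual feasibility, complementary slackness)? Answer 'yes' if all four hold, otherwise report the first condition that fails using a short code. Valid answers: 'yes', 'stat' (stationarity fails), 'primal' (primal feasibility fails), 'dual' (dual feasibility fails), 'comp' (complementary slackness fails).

Gradient of f: grad f(x) = Q x + c = (-3, -3)
Constraint values g_i(x) = a_i^T x - b_i:
  g_1((-1, -3)) = 0
Stationarity residual: grad f(x) + sum_i lambda_i a_i = (0, 0)
  -> stationarity OK
Primal feasibility (all g_i <= 0): OK
Dual feasibility (all lambda_i >= 0): FAILS
Complementary slackness (lambda_i * g_i(x) = 0 for all i): OK

Verdict: the first failing condition is dual_feasibility -> dual.

dual


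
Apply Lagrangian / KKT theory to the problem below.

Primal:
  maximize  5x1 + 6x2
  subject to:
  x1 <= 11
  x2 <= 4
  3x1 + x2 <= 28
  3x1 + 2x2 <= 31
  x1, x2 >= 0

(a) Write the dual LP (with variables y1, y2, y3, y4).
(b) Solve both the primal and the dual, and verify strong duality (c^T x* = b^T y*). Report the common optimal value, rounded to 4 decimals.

The standard primal-dual pair for 'max c^T x s.t. A x <= b, x >= 0' is:
  Dual:  min b^T y  s.t.  A^T y >= c,  y >= 0.

So the dual LP is:
  minimize  11y1 + 4y2 + 28y3 + 31y4
  subject to:
    y1 + 3y3 + 3y4 >= 5
    y2 + y3 + 2y4 >= 6
    y1, y2, y3, y4 >= 0

Solving the primal: x* = (7.6667, 4).
  primal value c^T x* = 62.3333.
Solving the dual: y* = (0, 2.6667, 0, 1.6667).
  dual value b^T y* = 62.3333.
Strong duality: c^T x* = b^T y*. Confirmed.

62.3333


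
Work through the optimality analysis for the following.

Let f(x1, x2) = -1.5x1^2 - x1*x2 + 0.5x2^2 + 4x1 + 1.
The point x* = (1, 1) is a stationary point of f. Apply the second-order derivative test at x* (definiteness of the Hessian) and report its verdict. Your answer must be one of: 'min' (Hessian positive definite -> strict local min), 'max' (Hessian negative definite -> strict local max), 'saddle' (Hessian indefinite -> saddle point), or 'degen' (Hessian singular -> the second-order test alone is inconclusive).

Compute the Hessian H = grad^2 f:
  H = [[-3, -1], [-1, 1]]
Verify stationarity: grad f(x*) = H x* + g = (0, 0).
Eigenvalues of H: -3.2361, 1.2361.
Eigenvalues have mixed signs, so H is indefinite -> x* is a saddle point.

saddle


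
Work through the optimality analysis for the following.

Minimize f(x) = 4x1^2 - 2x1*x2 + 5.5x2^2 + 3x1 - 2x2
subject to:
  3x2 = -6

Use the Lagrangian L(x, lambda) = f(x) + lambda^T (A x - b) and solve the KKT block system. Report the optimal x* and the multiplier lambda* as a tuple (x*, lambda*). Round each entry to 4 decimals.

Form the Lagrangian:
  L(x, lambda) = (1/2) x^T Q x + c^T x + lambda^T (A x - b)
Stationarity (grad_x L = 0): Q x + c + A^T lambda = 0.
Primal feasibility: A x = b.

This gives the KKT block system:
  [ Q   A^T ] [ x     ]   [-c ]
  [ A    0  ] [ lambda ] = [ b ]

Solving the linear system:
  x*      = (-0.875, -2)
  lambda* = (7.4167)
  f(x*)   = 22.9375

x* = (-0.875, -2), lambda* = (7.4167)


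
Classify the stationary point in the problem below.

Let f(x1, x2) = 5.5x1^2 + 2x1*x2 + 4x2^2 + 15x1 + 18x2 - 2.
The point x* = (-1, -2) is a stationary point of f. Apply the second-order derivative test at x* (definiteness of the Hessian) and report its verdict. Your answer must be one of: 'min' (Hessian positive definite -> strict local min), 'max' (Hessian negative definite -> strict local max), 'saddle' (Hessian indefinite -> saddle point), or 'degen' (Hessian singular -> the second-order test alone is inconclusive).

Compute the Hessian H = grad^2 f:
  H = [[11, 2], [2, 8]]
Verify stationarity: grad f(x*) = H x* + g = (0, 0).
Eigenvalues of H: 7, 12.
Both eigenvalues > 0, so H is positive definite -> x* is a strict local min.

min


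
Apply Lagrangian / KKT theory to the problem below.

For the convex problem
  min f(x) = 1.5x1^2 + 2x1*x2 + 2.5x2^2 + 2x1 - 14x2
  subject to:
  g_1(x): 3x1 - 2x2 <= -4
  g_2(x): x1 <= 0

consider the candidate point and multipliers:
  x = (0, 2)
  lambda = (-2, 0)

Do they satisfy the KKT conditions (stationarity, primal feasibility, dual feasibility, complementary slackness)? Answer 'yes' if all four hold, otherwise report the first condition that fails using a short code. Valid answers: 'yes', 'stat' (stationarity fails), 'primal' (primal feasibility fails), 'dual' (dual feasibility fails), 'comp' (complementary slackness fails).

Gradient of f: grad f(x) = Q x + c = (6, -4)
Constraint values g_i(x) = a_i^T x - b_i:
  g_1((0, 2)) = 0
  g_2((0, 2)) = 0
Stationarity residual: grad f(x) + sum_i lambda_i a_i = (0, 0)
  -> stationarity OK
Primal feasibility (all g_i <= 0): OK
Dual feasibility (all lambda_i >= 0): FAILS
Complementary slackness (lambda_i * g_i(x) = 0 for all i): OK

Verdict: the first failing condition is dual_feasibility -> dual.

dual


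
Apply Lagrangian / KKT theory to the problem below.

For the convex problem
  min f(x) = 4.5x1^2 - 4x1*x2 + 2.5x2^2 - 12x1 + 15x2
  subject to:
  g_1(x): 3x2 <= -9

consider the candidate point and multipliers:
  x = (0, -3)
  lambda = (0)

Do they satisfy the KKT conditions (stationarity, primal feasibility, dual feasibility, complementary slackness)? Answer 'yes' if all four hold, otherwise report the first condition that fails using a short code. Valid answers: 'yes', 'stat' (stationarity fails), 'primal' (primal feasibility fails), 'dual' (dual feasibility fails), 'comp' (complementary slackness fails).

Gradient of f: grad f(x) = Q x + c = (0, 0)
Constraint values g_i(x) = a_i^T x - b_i:
  g_1((0, -3)) = 0
Stationarity residual: grad f(x) + sum_i lambda_i a_i = (0, 0)
  -> stationarity OK
Primal feasibility (all g_i <= 0): OK
Dual feasibility (all lambda_i >= 0): OK
Complementary slackness (lambda_i * g_i(x) = 0 for all i): OK

Verdict: yes, KKT holds.

yes


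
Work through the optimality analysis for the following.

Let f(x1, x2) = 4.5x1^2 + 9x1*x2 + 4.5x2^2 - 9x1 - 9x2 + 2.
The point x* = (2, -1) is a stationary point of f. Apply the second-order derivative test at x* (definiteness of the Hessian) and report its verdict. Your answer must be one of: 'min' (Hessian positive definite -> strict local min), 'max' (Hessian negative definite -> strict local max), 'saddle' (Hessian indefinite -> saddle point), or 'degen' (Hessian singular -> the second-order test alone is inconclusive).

Compute the Hessian H = grad^2 f:
  H = [[9, 9], [9, 9]]
Verify stationarity: grad f(x*) = H x* + g = (0, 0).
Eigenvalues of H: 0, 18.
H has a zero eigenvalue (singular; positive semidefinite but not definite), so H is neither positive definite, negative definite, nor indefinite. The second-order test alone is inconclusive -> degen.
(Indeed, f is constant along the null direction of H through x*, so x* is not a strict local extremum.)

degen


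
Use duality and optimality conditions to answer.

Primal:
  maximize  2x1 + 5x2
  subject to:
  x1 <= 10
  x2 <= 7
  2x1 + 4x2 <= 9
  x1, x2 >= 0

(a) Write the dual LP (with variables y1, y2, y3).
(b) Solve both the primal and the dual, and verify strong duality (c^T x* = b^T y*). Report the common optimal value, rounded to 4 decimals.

The standard primal-dual pair for 'max c^T x s.t. A x <= b, x >= 0' is:
  Dual:  min b^T y  s.t.  A^T y >= c,  y >= 0.

So the dual LP is:
  minimize  10y1 + 7y2 + 9y3
  subject to:
    y1 + 2y3 >= 2
    y2 + 4y3 >= 5
    y1, y2, y3 >= 0

Solving the primal: x* = (0, 2.25).
  primal value c^T x* = 11.25.
Solving the dual: y* = (0, 0, 1.25).
  dual value b^T y* = 11.25.
Strong duality: c^T x* = b^T y*. Confirmed.

11.25


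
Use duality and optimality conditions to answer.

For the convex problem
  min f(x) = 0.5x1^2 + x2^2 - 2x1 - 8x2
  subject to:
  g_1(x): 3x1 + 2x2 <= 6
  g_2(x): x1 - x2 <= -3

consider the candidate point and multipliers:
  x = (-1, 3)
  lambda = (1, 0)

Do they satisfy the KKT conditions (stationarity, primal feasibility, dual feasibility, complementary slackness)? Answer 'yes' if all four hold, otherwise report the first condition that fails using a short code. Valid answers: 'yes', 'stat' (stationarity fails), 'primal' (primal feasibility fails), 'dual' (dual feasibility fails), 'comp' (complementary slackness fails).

Gradient of f: grad f(x) = Q x + c = (-3, -2)
Constraint values g_i(x) = a_i^T x - b_i:
  g_1((-1, 3)) = -3
  g_2((-1, 3)) = -1
Stationarity residual: grad f(x) + sum_i lambda_i a_i = (0, 0)
  -> stationarity OK
Primal feasibility (all g_i <= 0): OK
Dual feasibility (all lambda_i >= 0): OK
Complementary slackness (lambda_i * g_i(x) = 0 for all i): FAILS

Verdict: the first failing condition is complementary_slackness -> comp.

comp


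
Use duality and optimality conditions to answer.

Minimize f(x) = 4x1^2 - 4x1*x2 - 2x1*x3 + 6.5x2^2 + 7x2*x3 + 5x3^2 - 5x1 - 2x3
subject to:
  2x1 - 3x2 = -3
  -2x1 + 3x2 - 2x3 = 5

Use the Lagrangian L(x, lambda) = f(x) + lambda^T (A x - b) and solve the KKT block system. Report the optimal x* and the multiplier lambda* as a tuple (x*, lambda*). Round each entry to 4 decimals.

Form the Lagrangian:
  L(x, lambda) = (1/2) x^T Q x + c^T x + lambda^T (A x - b)
Stationarity (grad_x L = 0): Q x + c + A^T lambda = 0.
Primal feasibility: A x = b.

This gives the KKT block system:
  [ Q   A^T ] [ x     ]   [-c ]
  [ A    0  ] [ lambda ] = [ b ]

Solving the linear system:
  x*      = (0.3553, 1.2368, -1)
  lambda* = (0.5263, -2.0263)
  f(x*)   = 5.9671

x* = (0.3553, 1.2368, -1), lambda* = (0.5263, -2.0263)


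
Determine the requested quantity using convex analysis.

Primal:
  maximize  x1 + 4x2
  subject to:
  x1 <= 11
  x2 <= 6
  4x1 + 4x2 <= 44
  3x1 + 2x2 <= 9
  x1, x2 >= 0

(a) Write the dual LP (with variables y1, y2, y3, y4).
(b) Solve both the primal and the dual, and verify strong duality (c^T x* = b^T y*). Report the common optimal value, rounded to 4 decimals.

The standard primal-dual pair for 'max c^T x s.t. A x <= b, x >= 0' is:
  Dual:  min b^T y  s.t.  A^T y >= c,  y >= 0.

So the dual LP is:
  minimize  11y1 + 6y2 + 44y3 + 9y4
  subject to:
    y1 + 4y3 + 3y4 >= 1
    y2 + 4y3 + 2y4 >= 4
    y1, y2, y3, y4 >= 0

Solving the primal: x* = (0, 4.5).
  primal value c^T x* = 18.
Solving the dual: y* = (0, 0, 0, 2).
  dual value b^T y* = 18.
Strong duality: c^T x* = b^T y*. Confirmed.

18


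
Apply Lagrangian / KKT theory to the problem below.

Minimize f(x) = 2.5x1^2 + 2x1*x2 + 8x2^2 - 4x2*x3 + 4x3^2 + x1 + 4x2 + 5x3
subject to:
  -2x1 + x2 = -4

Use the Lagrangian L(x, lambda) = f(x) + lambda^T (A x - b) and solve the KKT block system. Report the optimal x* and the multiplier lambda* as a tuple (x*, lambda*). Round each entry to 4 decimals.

Form the Lagrangian:
  L(x, lambda) = (1/2) x^T Q x + c^T x + lambda^T (A x - b)
Stationarity (grad_x L = 0): Q x + c + A^T lambda = 0.
Primal feasibility: A x = b.

This gives the KKT block system:
  [ Q   A^T ] [ x     ]   [-c ]
  [ A    0  ] [ lambda ] = [ b ]

Solving the linear system:
  x*      = (1.5362, -0.9275, -1.0888)
  lambda* = (3.413)
  f(x*)   = 3.0172

x* = (1.5362, -0.9275, -1.0888), lambda* = (3.413)


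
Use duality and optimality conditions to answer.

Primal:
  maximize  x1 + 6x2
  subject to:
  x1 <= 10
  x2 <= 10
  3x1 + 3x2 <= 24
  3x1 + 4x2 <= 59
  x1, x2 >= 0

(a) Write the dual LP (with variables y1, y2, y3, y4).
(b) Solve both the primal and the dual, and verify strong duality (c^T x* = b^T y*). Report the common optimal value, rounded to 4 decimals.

The standard primal-dual pair for 'max c^T x s.t. A x <= b, x >= 0' is:
  Dual:  min b^T y  s.t.  A^T y >= c,  y >= 0.

So the dual LP is:
  minimize  10y1 + 10y2 + 24y3 + 59y4
  subject to:
    y1 + 3y3 + 3y4 >= 1
    y2 + 3y3 + 4y4 >= 6
    y1, y2, y3, y4 >= 0

Solving the primal: x* = (0, 8).
  primal value c^T x* = 48.
Solving the dual: y* = (0, 0, 2, 0).
  dual value b^T y* = 48.
Strong duality: c^T x* = b^T y*. Confirmed.

48


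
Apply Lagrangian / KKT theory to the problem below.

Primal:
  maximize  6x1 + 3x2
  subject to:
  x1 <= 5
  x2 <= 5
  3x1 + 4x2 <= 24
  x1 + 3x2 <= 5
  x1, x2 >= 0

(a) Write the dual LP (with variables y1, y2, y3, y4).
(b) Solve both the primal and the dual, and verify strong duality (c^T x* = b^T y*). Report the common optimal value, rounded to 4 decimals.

The standard primal-dual pair for 'max c^T x s.t. A x <= b, x >= 0' is:
  Dual:  min b^T y  s.t.  A^T y >= c,  y >= 0.

So the dual LP is:
  minimize  5y1 + 5y2 + 24y3 + 5y4
  subject to:
    y1 + 3y3 + y4 >= 6
    y2 + 4y3 + 3y4 >= 3
    y1, y2, y3, y4 >= 0

Solving the primal: x* = (5, 0).
  primal value c^T x* = 30.
Solving the dual: y* = (5, 0, 0, 1).
  dual value b^T y* = 30.
Strong duality: c^T x* = b^T y*. Confirmed.

30


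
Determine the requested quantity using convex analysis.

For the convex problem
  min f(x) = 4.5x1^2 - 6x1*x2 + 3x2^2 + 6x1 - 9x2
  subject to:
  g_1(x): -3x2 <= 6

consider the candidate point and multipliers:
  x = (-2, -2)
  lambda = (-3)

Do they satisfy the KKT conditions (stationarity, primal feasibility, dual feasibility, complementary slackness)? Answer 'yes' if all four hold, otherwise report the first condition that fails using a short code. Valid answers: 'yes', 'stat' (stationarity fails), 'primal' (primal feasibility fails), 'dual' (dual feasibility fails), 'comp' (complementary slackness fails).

Gradient of f: grad f(x) = Q x + c = (0, -9)
Constraint values g_i(x) = a_i^T x - b_i:
  g_1((-2, -2)) = 0
Stationarity residual: grad f(x) + sum_i lambda_i a_i = (0, 0)
  -> stationarity OK
Primal feasibility (all g_i <= 0): OK
Dual feasibility (all lambda_i >= 0): FAILS
Complementary slackness (lambda_i * g_i(x) = 0 for all i): OK

Verdict: the first failing condition is dual_feasibility -> dual.

dual


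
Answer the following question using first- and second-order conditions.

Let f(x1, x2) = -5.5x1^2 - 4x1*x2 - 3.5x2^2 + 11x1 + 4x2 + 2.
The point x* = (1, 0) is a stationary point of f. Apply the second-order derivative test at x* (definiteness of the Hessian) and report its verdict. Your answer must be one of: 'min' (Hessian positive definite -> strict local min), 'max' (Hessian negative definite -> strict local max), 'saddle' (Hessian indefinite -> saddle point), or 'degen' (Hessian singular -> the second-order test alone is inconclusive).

Compute the Hessian H = grad^2 f:
  H = [[-11, -4], [-4, -7]]
Verify stationarity: grad f(x*) = H x* + g = (0, 0).
Eigenvalues of H: -13.4721, -4.5279.
Both eigenvalues < 0, so H is negative definite -> x* is a strict local max.

max


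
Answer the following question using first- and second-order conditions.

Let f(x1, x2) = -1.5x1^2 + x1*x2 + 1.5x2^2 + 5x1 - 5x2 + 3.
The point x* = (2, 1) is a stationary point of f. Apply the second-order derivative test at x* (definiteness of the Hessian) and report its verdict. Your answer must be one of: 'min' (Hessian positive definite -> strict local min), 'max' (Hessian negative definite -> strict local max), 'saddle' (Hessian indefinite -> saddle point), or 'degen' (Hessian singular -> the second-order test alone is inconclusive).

Compute the Hessian H = grad^2 f:
  H = [[-3, 1], [1, 3]]
Verify stationarity: grad f(x*) = H x* + g = (0, 0).
Eigenvalues of H: -3.1623, 3.1623.
Eigenvalues have mixed signs, so H is indefinite -> x* is a saddle point.

saddle


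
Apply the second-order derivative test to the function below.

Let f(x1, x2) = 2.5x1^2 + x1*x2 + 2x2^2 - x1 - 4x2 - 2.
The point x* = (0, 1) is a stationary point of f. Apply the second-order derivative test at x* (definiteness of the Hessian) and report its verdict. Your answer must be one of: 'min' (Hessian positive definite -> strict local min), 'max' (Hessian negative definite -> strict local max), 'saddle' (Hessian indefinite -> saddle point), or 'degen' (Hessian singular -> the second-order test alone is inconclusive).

Compute the Hessian H = grad^2 f:
  H = [[5, 1], [1, 4]]
Verify stationarity: grad f(x*) = H x* + g = (0, 0).
Eigenvalues of H: 3.382, 5.618.
Both eigenvalues > 0, so H is positive definite -> x* is a strict local min.

min


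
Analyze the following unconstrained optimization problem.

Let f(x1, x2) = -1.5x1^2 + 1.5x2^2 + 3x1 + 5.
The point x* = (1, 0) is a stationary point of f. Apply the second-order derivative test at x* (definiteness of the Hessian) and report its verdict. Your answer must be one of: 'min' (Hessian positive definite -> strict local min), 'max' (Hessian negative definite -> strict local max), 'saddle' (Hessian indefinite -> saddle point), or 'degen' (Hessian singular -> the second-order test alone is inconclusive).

Compute the Hessian H = grad^2 f:
  H = [[-3, 0], [0, 3]]
Verify stationarity: grad f(x*) = H x* + g = (0, 0).
Eigenvalues of H: -3, 3.
Eigenvalues have mixed signs, so H is indefinite -> x* is a saddle point.

saddle


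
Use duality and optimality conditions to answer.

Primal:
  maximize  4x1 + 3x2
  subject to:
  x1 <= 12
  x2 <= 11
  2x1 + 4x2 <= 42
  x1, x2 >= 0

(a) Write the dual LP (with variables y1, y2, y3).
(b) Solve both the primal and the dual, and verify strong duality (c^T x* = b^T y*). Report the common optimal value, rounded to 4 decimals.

The standard primal-dual pair for 'max c^T x s.t. A x <= b, x >= 0' is:
  Dual:  min b^T y  s.t.  A^T y >= c,  y >= 0.

So the dual LP is:
  minimize  12y1 + 11y2 + 42y3
  subject to:
    y1 + 2y3 >= 4
    y2 + 4y3 >= 3
    y1, y2, y3 >= 0

Solving the primal: x* = (12, 4.5).
  primal value c^T x* = 61.5.
Solving the dual: y* = (2.5, 0, 0.75).
  dual value b^T y* = 61.5.
Strong duality: c^T x* = b^T y*. Confirmed.

61.5


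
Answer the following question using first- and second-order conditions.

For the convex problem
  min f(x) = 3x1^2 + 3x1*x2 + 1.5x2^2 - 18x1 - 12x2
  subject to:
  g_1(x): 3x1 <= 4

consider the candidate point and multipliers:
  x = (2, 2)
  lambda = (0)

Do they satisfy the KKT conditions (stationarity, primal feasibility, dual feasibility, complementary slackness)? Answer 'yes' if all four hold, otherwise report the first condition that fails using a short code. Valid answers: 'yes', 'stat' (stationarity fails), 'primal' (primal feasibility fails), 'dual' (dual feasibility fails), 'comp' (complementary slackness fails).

Gradient of f: grad f(x) = Q x + c = (0, 0)
Constraint values g_i(x) = a_i^T x - b_i:
  g_1((2, 2)) = 2
Stationarity residual: grad f(x) + sum_i lambda_i a_i = (0, 0)
  -> stationarity OK
Primal feasibility (all g_i <= 0): FAILS
Dual feasibility (all lambda_i >= 0): OK
Complementary slackness (lambda_i * g_i(x) = 0 for all i): OK

Verdict: the first failing condition is primal_feasibility -> primal.

primal


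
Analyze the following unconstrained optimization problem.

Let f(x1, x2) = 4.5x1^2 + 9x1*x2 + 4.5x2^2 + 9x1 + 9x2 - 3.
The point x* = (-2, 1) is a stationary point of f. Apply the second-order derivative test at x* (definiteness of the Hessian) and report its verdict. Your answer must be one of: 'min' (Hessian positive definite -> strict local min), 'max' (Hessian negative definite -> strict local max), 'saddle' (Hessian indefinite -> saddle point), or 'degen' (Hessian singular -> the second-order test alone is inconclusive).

Compute the Hessian H = grad^2 f:
  H = [[9, 9], [9, 9]]
Verify stationarity: grad f(x*) = H x* + g = (0, 0).
Eigenvalues of H: 0, 18.
H has a zero eigenvalue (singular; positive semidefinite but not definite), so H is neither positive definite, negative definite, nor indefinite. The second-order test alone is inconclusive -> degen.
(Indeed, f is constant along the null direction of H through x*, so x* is not a strict local extremum.)

degen


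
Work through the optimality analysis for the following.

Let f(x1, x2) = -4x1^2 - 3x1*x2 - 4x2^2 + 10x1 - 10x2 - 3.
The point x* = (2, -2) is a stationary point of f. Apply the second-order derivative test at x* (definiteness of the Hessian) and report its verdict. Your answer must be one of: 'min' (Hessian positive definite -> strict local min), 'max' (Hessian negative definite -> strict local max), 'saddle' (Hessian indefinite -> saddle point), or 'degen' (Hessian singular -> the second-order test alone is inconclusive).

Compute the Hessian H = grad^2 f:
  H = [[-8, -3], [-3, -8]]
Verify stationarity: grad f(x*) = H x* + g = (0, 0).
Eigenvalues of H: -11, -5.
Both eigenvalues < 0, so H is negative definite -> x* is a strict local max.

max
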